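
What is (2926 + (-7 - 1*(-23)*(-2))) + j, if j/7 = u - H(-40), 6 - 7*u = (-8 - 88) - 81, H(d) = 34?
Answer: 2818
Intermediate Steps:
u = 183/7 (u = 6/7 - ((-8 - 88) - 81)/7 = 6/7 - (-96 - 81)/7 = 6/7 - ⅐*(-177) = 6/7 + 177/7 = 183/7 ≈ 26.143)
j = -55 (j = 7*(183/7 - 1*34) = 7*(183/7 - 34) = 7*(-55/7) = -55)
(2926 + (-7 - 1*(-23)*(-2))) + j = (2926 + (-7 - 1*(-23)*(-2))) - 55 = (2926 + (-7 + 23*(-2))) - 55 = (2926 + (-7 - 46)) - 55 = (2926 - 53) - 55 = 2873 - 55 = 2818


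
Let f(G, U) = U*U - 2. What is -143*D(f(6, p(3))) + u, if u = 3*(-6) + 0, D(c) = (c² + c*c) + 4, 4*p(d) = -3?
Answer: -151167/128 ≈ -1181.0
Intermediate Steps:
p(d) = -¾ (p(d) = (¼)*(-3) = -¾)
f(G, U) = -2 + U² (f(G, U) = U² - 2 = -2 + U²)
D(c) = 4 + 2*c² (D(c) = (c² + c²) + 4 = 2*c² + 4 = 4 + 2*c²)
u = -18 (u = -18 + 0 = -18)
-143*D(f(6, p(3))) + u = -143*(4 + 2*(-2 + (-¾)²)²) - 18 = -143*(4 + 2*(-2 + 9/16)²) - 18 = -143*(4 + 2*(-23/16)²) - 18 = -143*(4 + 2*(529/256)) - 18 = -143*(4 + 529/128) - 18 = -143*1041/128 - 18 = -148863/128 - 18 = -151167/128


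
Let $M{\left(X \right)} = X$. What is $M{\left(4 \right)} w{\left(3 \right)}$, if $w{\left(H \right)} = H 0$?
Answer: $0$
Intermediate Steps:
$w{\left(H \right)} = 0$
$M{\left(4 \right)} w{\left(3 \right)} = 4 \cdot 0 = 0$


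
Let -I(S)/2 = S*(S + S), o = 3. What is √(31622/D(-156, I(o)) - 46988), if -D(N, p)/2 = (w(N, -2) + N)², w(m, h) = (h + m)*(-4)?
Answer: I*√10646368899/476 ≈ 216.77*I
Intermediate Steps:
I(S) = -4*S² (I(S) = -2*S*(S + S) = -2*S*2*S = -4*S²)
w(m, h) = -4*h - 4*m
D(N, p) = -2*(8 - 3*N)² (D(N, p) = -2*((-4*(-2) - 4*N) + N)² = -2*((8 - 4*N) + N)² = -2*(8 - 3*N)²)
√(31622/D(-156, I(o)) - 46988) = √(31622/((-2*(-8 + 3*(-156))²)) - 46988) = √(31622/((-2*(-8 - 468)²)) - 46988) = √(31622/((-2*(-476)²)) - 46988) = √(31622/((-2*226576)) - 46988) = √(31622/(-453152) - 46988) = √(31622*(-1/453152) - 46988) = √(-15811/226576 - 46988) = √(-10646368899/226576) = I*√10646368899/476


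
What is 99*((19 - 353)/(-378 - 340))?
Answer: 16533/359 ≈ 46.053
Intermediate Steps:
99*((19 - 353)/(-378 - 340)) = 99*(-334/(-718)) = 99*(-334*(-1/718)) = 99*(167/359) = 16533/359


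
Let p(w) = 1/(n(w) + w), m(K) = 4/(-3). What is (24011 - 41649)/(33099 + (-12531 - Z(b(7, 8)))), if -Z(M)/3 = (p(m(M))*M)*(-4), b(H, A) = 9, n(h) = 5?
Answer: -97009/112962 ≈ -0.85878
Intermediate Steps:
m(K) = -4/3 (m(K) = 4*(-⅓) = -4/3)
p(w) = 1/(5 + w)
Z(M) = 36*M/11 (Z(M) = -3*M/(5 - 4/3)*(-4) = -3*M/(11/3)*(-4) = -3*3*M/11*(-4) = -(-36)*M/11 = 36*M/11)
(24011 - 41649)/(33099 + (-12531 - Z(b(7, 8)))) = (24011 - 41649)/(33099 + (-12531 - 36*9/11)) = -17638/(33099 + (-12531 - 1*324/11)) = -17638/(33099 + (-12531 - 324/11)) = -17638/(33099 - 138165/11) = -17638/225924/11 = -17638*11/225924 = -97009/112962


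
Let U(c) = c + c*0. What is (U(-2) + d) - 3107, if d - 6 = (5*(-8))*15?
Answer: -3703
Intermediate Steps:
d = -594 (d = 6 + (5*(-8))*15 = 6 - 40*15 = 6 - 600 = -594)
U(c) = c (U(c) = c + 0 = c)
(U(-2) + d) - 3107 = (-2 - 594) - 3107 = -596 - 3107 = -3703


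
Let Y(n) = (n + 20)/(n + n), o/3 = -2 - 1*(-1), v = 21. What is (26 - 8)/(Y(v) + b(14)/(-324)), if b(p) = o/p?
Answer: 3888/211 ≈ 18.427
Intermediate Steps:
o = -3 (o = 3*(-2 - 1*(-1)) = 3*(-2 + 1) = 3*(-1) = -3)
b(p) = -3/p
Y(n) = (20 + n)/(2*n) (Y(n) = (20 + n)/((2*n)) = (20 + n)*(1/(2*n)) = (20 + n)/(2*n))
(26 - 8)/(Y(v) + b(14)/(-324)) = (26 - 8)/((½)*(20 + 21)/21 - 3/14/(-324)) = 18/((½)*(1/21)*41 - 3*1/14*(-1/324)) = 18/(41/42 - 3/14*(-1/324)) = 18/(41/42 + 1/1512) = 18/(211/216) = 18*(216/211) = 3888/211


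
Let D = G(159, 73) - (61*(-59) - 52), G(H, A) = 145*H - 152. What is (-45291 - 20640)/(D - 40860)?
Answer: 65931/14306 ≈ 4.6086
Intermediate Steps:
G(H, A) = -152 + 145*H
D = 26554 (D = (-152 + 145*159) - (61*(-59) - 52) = (-152 + 23055) - (-3599 - 52) = 22903 - 1*(-3651) = 22903 + 3651 = 26554)
(-45291 - 20640)/(D - 40860) = (-45291 - 20640)/(26554 - 40860) = -65931/(-14306) = -65931*(-1/14306) = 65931/14306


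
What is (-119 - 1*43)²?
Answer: 26244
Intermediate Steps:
(-119 - 1*43)² = (-119 - 43)² = (-162)² = 26244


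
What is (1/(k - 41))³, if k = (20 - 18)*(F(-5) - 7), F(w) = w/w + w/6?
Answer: -27/4410944 ≈ -6.1211e-6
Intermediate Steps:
F(w) = 1 + w/6 (F(w) = 1 + w*(⅙) = 1 + w/6)
k = -41/3 (k = (20 - 18)*((1 + (⅙)*(-5)) - 7) = 2*((1 - ⅚) - 7) = 2*(⅙ - 7) = 2*(-41/6) = -41/3 ≈ -13.667)
(1/(k - 41))³ = (1/(-41/3 - 41))³ = (1/(-164/3))³ = (-3/164)³ = -27/4410944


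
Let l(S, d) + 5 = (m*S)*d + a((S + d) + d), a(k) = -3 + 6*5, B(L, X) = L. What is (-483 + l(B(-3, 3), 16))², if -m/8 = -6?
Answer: 7645225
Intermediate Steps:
a(k) = 27 (a(k) = -3 + 30 = 27)
m = 48 (m = -8*(-6) = 48)
l(S, d) = 22 + 48*S*d (l(S, d) = -5 + ((48*S)*d + 27) = -5 + (48*S*d + 27) = -5 + (27 + 48*S*d) = 22 + 48*S*d)
(-483 + l(B(-3, 3), 16))² = (-483 + (22 + 48*(-3)*16))² = (-483 + (22 - 2304))² = (-483 - 2282)² = (-2765)² = 7645225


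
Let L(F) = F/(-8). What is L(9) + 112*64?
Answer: 57335/8 ≈ 7166.9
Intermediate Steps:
L(F) = -F/8 (L(F) = F*(-⅛) = -F/8)
L(9) + 112*64 = -⅛*9 + 112*64 = -9/8 + 7168 = 57335/8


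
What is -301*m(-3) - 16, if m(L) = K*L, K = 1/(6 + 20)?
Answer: 487/26 ≈ 18.731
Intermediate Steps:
K = 1/26 ≈ 0.038462
m(L) = L/26
-301*m(-3) - 16 = -301*(-3)/26 - 16 = -301*(-3/26) - 16 = 903/26 - 16 = 487/26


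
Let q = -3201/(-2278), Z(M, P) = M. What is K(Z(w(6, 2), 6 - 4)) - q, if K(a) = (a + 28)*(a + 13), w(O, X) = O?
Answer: 1468387/2278 ≈ 644.59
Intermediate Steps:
K(a) = (13 + a)*(28 + a) (K(a) = (28 + a)*(13 + a) = (13 + a)*(28 + a))
q = 3201/2278 (q = -3201*(-1/2278) = 3201/2278 ≈ 1.4052)
K(Z(w(6, 2), 6 - 4)) - q = (364 + 6² + 41*6) - 1*3201/2278 = (364 + 36 + 246) - 3201/2278 = 646 - 3201/2278 = 1468387/2278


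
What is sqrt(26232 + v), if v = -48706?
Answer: I*sqrt(22474) ≈ 149.91*I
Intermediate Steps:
sqrt(26232 + v) = sqrt(26232 - 48706) = sqrt(-22474) = I*sqrt(22474)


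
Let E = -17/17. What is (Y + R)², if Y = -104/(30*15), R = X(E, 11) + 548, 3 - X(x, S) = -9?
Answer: 15862898704/50625 ≈ 3.1334e+5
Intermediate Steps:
E = -1 (E = -17*1/17 = -1)
X(x, S) = 12 (X(x, S) = 3 - 1*(-9) = 3 + 9 = 12)
R = 560 (R = 12 + 548 = 560)
Y = -52/225 (Y = -104/450 = -104*1/450 = -52/225 ≈ -0.23111)
(Y + R)² = (-52/225 + 560)² = (125948/225)² = 15862898704/50625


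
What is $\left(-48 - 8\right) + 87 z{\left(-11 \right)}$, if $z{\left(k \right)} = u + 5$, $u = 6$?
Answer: $901$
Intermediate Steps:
$z{\left(k \right)} = 11$ ($z{\left(k \right)} = 6 + 5 = 11$)
$\left(-48 - 8\right) + 87 z{\left(-11 \right)} = \left(-48 - 8\right) + 87 \cdot 11 = \left(-48 - 8\right) + 957 = -56 + 957 = 901$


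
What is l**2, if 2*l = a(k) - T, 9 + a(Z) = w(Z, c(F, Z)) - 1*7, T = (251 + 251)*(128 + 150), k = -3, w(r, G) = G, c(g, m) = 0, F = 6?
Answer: 4870085796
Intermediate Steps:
T = 139556 (T = 502*278 = 139556)
a(Z) = -16 (a(Z) = -9 + (0 - 1*7) = -9 + (0 - 7) = -9 - 7 = -16)
l = -69786 (l = (-16 - 1*139556)/2 = (-16 - 139556)/2 = (1/2)*(-139572) = -69786)
l**2 = (-69786)**2 = 4870085796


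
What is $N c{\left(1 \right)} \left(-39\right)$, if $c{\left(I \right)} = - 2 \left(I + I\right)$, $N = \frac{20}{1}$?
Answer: $3120$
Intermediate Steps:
$N = 20$ ($N = 20 \cdot 1 = 20$)
$c{\left(I \right)} = - 4 I$ ($c{\left(I \right)} = - 2 \cdot 2 I = - 4 I$)
$N c{\left(1 \right)} \left(-39\right) = 20 \left(\left(-4\right) 1\right) \left(-39\right) = 20 \left(-4\right) \left(-39\right) = \left(-80\right) \left(-39\right) = 3120$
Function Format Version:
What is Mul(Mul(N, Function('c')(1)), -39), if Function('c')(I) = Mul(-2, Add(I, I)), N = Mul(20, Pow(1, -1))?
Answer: 3120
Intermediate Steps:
N = 20 (N = Mul(20, 1) = 20)
Function('c')(I) = Mul(-4, I) (Function('c')(I) = Mul(-2, Mul(2, I)) = Mul(-4, I))
Mul(Mul(N, Function('c')(1)), -39) = Mul(Mul(20, Mul(-4, 1)), -39) = Mul(Mul(20, -4), -39) = Mul(-80, -39) = 3120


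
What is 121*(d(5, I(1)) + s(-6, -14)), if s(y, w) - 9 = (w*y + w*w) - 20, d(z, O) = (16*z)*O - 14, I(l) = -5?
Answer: -17545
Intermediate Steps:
d(z, O) = -14 + 16*O*z (d(z, O) = 16*O*z - 14 = -14 + 16*O*z)
s(y, w) = -11 + w**2 + w*y (s(y, w) = 9 + ((w*y + w*w) - 20) = 9 + ((w*y + w**2) - 20) = 9 + ((w**2 + w*y) - 20) = 9 + (-20 + w**2 + w*y) = -11 + w**2 + w*y)
121*(d(5, I(1)) + s(-6, -14)) = 121*((-14 + 16*(-5)*5) + (-11 + (-14)**2 - 14*(-6))) = 121*((-14 - 400) + (-11 + 196 + 84)) = 121*(-414 + 269) = 121*(-145) = -17545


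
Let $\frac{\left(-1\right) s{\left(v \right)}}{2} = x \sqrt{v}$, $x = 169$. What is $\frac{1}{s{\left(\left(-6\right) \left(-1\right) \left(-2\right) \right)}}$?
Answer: $\frac{i \sqrt{3}}{2028} \approx 0.00085407 i$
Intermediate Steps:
$s{\left(v \right)} = - 338 \sqrt{v}$ ($s{\left(v \right)} = - 2 \cdot 169 \sqrt{v} = - 338 \sqrt{v}$)
$\frac{1}{s{\left(\left(-6\right) \left(-1\right) \left(-2\right) \right)}} = \frac{1}{\left(-338\right) \sqrt{\left(-6\right) \left(-1\right) \left(-2\right)}} = \frac{1}{\left(-338\right) \sqrt{6 \left(-2\right)}} = \frac{1}{\left(-338\right) \sqrt{-12}} = \frac{1}{\left(-338\right) 2 i \sqrt{3}} = \frac{1}{\left(-676\right) i \sqrt{3}} = \frac{i \sqrt{3}}{2028}$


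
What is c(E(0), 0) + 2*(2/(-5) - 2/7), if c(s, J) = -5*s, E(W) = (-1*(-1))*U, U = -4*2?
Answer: 1352/35 ≈ 38.629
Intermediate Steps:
U = -8
E(W) = -8 (E(W) = -1*(-1)*(-8) = 1*(-8) = -8)
c(E(0), 0) + 2*(2/(-5) - 2/7) = -5*(-8) + 2*(2/(-5) - 2/7) = 40 + 2*(2*(-1/5) - 2*1/7) = 40 + 2*(-2/5 - 2/7) = 40 + 2*(-24/35) = 40 - 48/35 = 1352/35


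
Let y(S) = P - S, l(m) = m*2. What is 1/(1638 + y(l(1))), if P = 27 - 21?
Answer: 1/1642 ≈ 0.00060901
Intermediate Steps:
l(m) = 2*m
P = 6
y(S) = 6 - S
1/(1638 + y(l(1))) = 1/(1638 + (6 - 2)) = 1/(1638 + 4) = 1/1642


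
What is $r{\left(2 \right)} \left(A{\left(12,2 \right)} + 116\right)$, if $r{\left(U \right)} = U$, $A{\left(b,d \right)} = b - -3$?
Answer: $262$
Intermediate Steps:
$A{\left(b,d \right)} = 3 + b$ ($A{\left(b,d \right)} = b + 3 = 3 + b$)
$r{\left(2 \right)} \left(A{\left(12,2 \right)} + 116\right) = 2 \left(\left(3 + 12\right) + 116\right) = 2 \left(15 + 116\right) = 2 \cdot 131 = 262$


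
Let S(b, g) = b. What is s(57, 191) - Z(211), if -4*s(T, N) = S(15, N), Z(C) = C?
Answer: -859/4 ≈ -214.75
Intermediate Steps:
s(T, N) = -15/4 (s(T, N) = -1/4*15 = -15/4)
s(57, 191) - Z(211) = -15/4 - 1*211 = -15/4 - 211 = -859/4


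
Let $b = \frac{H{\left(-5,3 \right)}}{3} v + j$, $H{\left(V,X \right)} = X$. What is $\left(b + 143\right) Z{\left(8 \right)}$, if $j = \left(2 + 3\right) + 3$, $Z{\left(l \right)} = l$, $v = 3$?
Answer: $1232$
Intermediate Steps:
$j = 8$ ($j = 5 + 3 = 8$)
$b = 11$ ($b = \frac{3}{3} \cdot 3 + 8 = 3 \cdot \frac{1}{3} \cdot 3 + 8 = 1 \cdot 3 + 8 = 3 + 8 = 11$)
$\left(b + 143\right) Z{\left(8 \right)} = \left(11 + 143\right) 8 = 154 \cdot 8 = 1232$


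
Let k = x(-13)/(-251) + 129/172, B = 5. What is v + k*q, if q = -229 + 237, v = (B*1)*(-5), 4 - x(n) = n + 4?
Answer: -4873/251 ≈ -19.414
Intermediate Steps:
x(n) = -n (x(n) = 4 - (n + 4) = 4 - (4 + n) = 4 + (-4 - n) = -n)
k = 701/1004 (k = -1*(-13)/(-251) + 129/172 = 13*(-1/251) + 129*(1/172) = -13/251 + ¾ = 701/1004 ≈ 0.69821)
v = -25 (v = (5*1)*(-5) = 5*(-5) = -25)
q = 8
v + k*q = -25 + (701/1004)*8 = -25 + 1402/251 = -4873/251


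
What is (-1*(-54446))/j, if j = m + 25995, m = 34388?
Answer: 54446/60383 ≈ 0.90168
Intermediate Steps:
j = 60383 (j = 34388 + 25995 = 60383)
(-1*(-54446))/j = -1*(-54446)/60383 = 54446*(1/60383) = 54446/60383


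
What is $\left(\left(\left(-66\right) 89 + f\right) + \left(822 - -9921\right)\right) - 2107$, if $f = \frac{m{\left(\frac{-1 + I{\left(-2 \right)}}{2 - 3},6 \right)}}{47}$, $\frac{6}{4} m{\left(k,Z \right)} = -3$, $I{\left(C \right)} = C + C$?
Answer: $\frac{129812}{47} \approx 2762.0$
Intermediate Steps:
$I{\left(C \right)} = 2 C$
$m{\left(k,Z \right)} = -2$ ($m{\left(k,Z \right)} = \frac{2}{3} \left(-3\right) = -2$)
$f = - \frac{2}{47} \approx -0.042553$
$\left(\left(\left(-66\right) 89 + f\right) + \left(822 - -9921\right)\right) - 2107 = \left(\left(\left(-66\right) 89 - \frac{2}{47}\right) + \left(822 - -9921\right)\right) - 2107 = \left(\left(-5874 - \frac{2}{47}\right) + \left(822 + 9921\right)\right) - 2107 = \left(- \frac{276080}{47} + 10743\right) - 2107 = \frac{228841}{47} - 2107 = \frac{129812}{47}$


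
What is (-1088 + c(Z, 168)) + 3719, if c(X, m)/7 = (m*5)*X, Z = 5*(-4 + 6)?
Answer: 61431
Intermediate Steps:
Z = 10 (Z = 5*2 = 10)
c(X, m) = 35*X*m (c(X, m) = 7*((m*5)*X) = 7*((5*m)*X) = 7*(5*X*m) = 35*X*m)
(-1088 + c(Z, 168)) + 3719 = (-1088 + 35*10*168) + 3719 = (-1088 + 58800) + 3719 = 57712 + 3719 = 61431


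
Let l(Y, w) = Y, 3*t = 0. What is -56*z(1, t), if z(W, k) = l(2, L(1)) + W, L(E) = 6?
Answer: -168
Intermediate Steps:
t = 0 (t = (⅓)*0 = 0)
z(W, k) = 2 + W
-56*z(1, t) = -56*(2 + 1) = -56*3 = -168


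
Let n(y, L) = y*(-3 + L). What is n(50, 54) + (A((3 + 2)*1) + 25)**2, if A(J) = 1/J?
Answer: 79626/25 ≈ 3185.0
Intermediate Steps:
n(50, 54) + (A((3 + 2)*1) + 25)**2 = 50*(-3 + 54) + (1/((3 + 2)*1) + 25)**2 = 50*51 + (1/(5*1) + 25)**2 = 2550 + (1/5 + 25)**2 = 2550 + (126/5)**2 = 2550 + 15876/25 = 79626/25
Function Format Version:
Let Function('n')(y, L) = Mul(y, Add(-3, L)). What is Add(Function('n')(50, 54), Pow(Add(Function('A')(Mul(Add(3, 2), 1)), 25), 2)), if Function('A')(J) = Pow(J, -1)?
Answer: Rational(79626, 25) ≈ 3185.0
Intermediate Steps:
Add(Function('n')(50, 54), Pow(Add(Function('A')(Mul(Add(3, 2), 1)), 25), 2)) = Add(Mul(50, Add(-3, 54)), Pow(Add(Pow(Mul(Add(3, 2), 1), -1), 25), 2)) = Add(Mul(50, 51), Pow(Add(Pow(Mul(5, 1), -1), 25), 2)) = Add(2550, Pow(Add(Pow(5, -1), 25), 2)) = Add(2550, Pow(Add(Rational(1, 5), 25), 2)) = Add(2550, Pow(Rational(126, 5), 2)) = Add(2550, Rational(15876, 25)) = Rational(79626, 25)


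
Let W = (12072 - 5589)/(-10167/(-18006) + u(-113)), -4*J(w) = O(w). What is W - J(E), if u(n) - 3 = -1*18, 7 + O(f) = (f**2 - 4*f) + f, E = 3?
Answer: -156250351/346564 ≈ -450.86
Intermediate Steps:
O(f) = -7 + f**2 - 3*f (O(f) = -7 + ((f**2 - 4*f) + f) = -7 + (f**2 - 3*f) = -7 + f**2 - 3*f)
J(w) = 7/4 - w**2/4 + 3*w/4 (J(w) = -(-7 + w**2 - 3*w)/4 = 7/4 - w**2/4 + 3*w/4)
u(n) = -15 (u(n) = 3 - 1*18 = 3 - 18 = -15)
W = -38910966/86641 (W = (12072 - 5589)/(-10167/(-18006) - 15) = 6483/(-10167*(-1/18006) - 15) = 6483/(3389/6002 - 15) = 6483/(-86641/6002) = 6483*(-6002/86641) = -38910966/86641 ≈ -449.11)
W - J(E) = -38910966/86641 - (7/4 - 1/4*3**2 + (3/4)*3) = -38910966/86641 - (7/4 - 1/4*9 + 9/4) = -38910966/86641 - (7/4 - 9/4 + 9/4) = -38910966/86641 - 1*7/4 = -38910966/86641 - 7/4 = -156250351/346564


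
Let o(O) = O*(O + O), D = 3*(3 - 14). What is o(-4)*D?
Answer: -1056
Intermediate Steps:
D = -33 (D = 3*(-11) = -33)
o(O) = 2*O² (o(O) = O*(2*O) = 2*O²)
o(-4)*D = (2*(-4)²)*(-33) = (2*16)*(-33) = 32*(-33) = -1056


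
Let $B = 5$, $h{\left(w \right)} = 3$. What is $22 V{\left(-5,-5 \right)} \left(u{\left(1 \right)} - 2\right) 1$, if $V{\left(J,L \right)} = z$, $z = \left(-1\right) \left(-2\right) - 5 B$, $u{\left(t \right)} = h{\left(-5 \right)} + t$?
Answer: $-1012$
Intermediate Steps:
$u{\left(t \right)} = 3 + t$
$z = -23$ ($z = \left(-1\right) \left(-2\right) - 25 = 2 - 25 = -23$)
$V{\left(J,L \right)} = -23$
$22 V{\left(-5,-5 \right)} \left(u{\left(1 \right)} - 2\right) 1 = 22 \left(-23\right) \left(\left(3 + 1\right) - 2\right) 1 = - 506 \left(4 - 2\right) 1 = - 506 \cdot 2 \cdot 1 = \left(-506\right) 2 = -1012$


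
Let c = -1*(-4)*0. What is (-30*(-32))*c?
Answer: 0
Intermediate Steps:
c = 0 (c = 4*0 = 0)
(-30*(-32))*c = -30*(-32)*0 = 960*0 = 0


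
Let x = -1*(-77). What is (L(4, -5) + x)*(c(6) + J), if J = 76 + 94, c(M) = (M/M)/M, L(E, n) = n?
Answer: 12252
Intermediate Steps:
c(M) = 1/M
J = 170
x = 77
(L(4, -5) + x)*(c(6) + J) = (-5 + 77)*(1/6 + 170) = 72*(⅙ + 170) = 72*(1021/6) = 12252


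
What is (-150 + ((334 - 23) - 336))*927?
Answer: -162225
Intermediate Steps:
(-150 + ((334 - 23) - 336))*927 = (-150 + (311 - 336))*927 = (-150 - 25)*927 = -175*927 = -162225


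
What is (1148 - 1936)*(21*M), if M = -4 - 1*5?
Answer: 148932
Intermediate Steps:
M = -9 (M = -4 - 5 = -9)
(1148 - 1936)*(21*M) = (1148 - 1936)*(21*(-9)) = -788*(-189) = 148932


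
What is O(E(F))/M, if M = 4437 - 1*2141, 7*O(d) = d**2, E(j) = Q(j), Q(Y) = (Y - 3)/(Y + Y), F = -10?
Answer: 169/6428800 ≈ 2.6288e-5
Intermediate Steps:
Q(Y) = (-3 + Y)/(2*Y) (Q(Y) = (-3 + Y)/((2*Y)) = (-3 + Y)*(1/(2*Y)) = (-3 + Y)/(2*Y))
E(j) = (-3 + j)/(2*j)
O(d) = d**2/7
M = 2296 (M = 4437 - 2141 = 2296)
O(E(F))/M = (((1/2)*(-3 - 10)/(-10))**2/7)/2296 = (((1/2)*(-1/10)*(-13))**2/7)*(1/2296) = ((13/20)**2/7)*(1/2296) = ((1/7)*(169/400))*(1/2296) = (169/2800)*(1/2296) = 169/6428800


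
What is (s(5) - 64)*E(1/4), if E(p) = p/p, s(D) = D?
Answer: -59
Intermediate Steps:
E(p) = 1
(s(5) - 64)*E(1/4) = (5 - 64)*1 = -59*1 = -59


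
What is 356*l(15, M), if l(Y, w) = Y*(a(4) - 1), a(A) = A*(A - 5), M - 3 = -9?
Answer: -26700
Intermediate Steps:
M = -6 (M = 3 - 9 = -6)
a(A) = A*(-5 + A)
l(Y, w) = -5*Y (l(Y, w) = Y*(4*(-5 + 4) - 1) = Y*(4*(-1) - 1) = Y*(-4 - 1) = Y*(-5) = -5*Y)
356*l(15, M) = 356*(-5*15) = 356*(-75) = -26700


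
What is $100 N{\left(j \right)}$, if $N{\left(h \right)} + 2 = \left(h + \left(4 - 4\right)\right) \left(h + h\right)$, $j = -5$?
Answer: $4800$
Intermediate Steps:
$N{\left(h \right)} = -2 + 2 h^{2}$ ($N{\left(h \right)} = -2 + \left(h + \left(4 - 4\right)\right) \left(h + h\right) = -2 + \left(h + 0\right) 2 h = -2 + h 2 h = -2 + 2 h^{2}$)
$100 N{\left(j \right)} = 100 \left(-2 + 2 \left(-5\right)^{2}\right) = 100 \left(-2 + 2 \cdot 25\right) = 100 \left(-2 + 50\right) = 100 \cdot 48 = 4800$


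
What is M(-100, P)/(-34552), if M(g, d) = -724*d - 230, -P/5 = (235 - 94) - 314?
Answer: 313245/17276 ≈ 18.132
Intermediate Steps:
P = 865 (P = -5*((235 - 94) - 314) = -5*(141 - 314) = -5*(-173) = 865)
M(g, d) = -230 - 724*d
M(-100, P)/(-34552) = (-230 - 724*865)/(-34552) = (-230 - 626260)*(-1/34552) = -626490*(-1/34552) = 313245/17276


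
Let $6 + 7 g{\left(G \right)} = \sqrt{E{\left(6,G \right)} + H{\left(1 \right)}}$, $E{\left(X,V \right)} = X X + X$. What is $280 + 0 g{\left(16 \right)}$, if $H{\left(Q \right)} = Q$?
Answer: $280$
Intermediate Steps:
$E{\left(X,V \right)} = X + X^{2}$ ($E{\left(X,V \right)} = X^{2} + X = X + X^{2}$)
$g{\left(G \right)} = - \frac{6}{7} + \frac{\sqrt{43}}{7}$ ($g{\left(G \right)} = - \frac{6}{7} + \frac{\sqrt{6 \left(1 + 6\right) + 1}}{7} = - \frac{6}{7} + \frac{\sqrt{6 \cdot 7 + 1}}{7} = - \frac{6}{7} + \frac{\sqrt{42 + 1}}{7} = - \frac{6}{7} + \frac{\sqrt{43}}{7}$)
$280 + 0 g{\left(16 \right)} = 280 + 0 \left(- \frac{6}{7} + \frac{\sqrt{43}}{7}\right) = 280 + 0 = 280$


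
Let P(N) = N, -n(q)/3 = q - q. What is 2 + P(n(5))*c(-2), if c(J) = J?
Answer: 2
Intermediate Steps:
n(q) = 0 (n(q) = -3*(q - q) = -3*0 = 0)
2 + P(n(5))*c(-2) = 2 + 0*(-2) = 2 + 0 = 2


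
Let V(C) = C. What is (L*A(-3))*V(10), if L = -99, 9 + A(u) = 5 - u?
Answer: 990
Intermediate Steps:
A(u) = -4 - u (A(u) = -9 + (5 - u) = -4 - u)
(L*A(-3))*V(10) = -99*(-4 - 1*(-3))*10 = -99*(-4 + 3)*10 = -99*(-1)*10 = 99*10 = 990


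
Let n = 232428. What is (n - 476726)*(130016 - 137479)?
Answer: 1823195974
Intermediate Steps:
(n - 476726)*(130016 - 137479) = (232428 - 476726)*(130016 - 137479) = -244298*(-7463) = 1823195974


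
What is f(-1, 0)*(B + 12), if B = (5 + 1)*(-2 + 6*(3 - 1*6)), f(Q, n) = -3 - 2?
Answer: 540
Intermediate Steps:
f(Q, n) = -5
B = -120 (B = 6*(-2 + 6*(3 - 6)) = 6*(-2 + 6*(-3)) = 6*(-2 - 18) = 6*(-20) = -120)
f(-1, 0)*(B + 12) = -5*(-120 + 12) = -5*(-108) = 540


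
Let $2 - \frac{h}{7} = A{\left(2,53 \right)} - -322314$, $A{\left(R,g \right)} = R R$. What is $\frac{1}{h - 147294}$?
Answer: $- \frac{1}{2403506} \approx -4.1606 \cdot 10^{-7}$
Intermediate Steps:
$A{\left(R,g \right)} = R^{2}$
$h = -2256212$ ($h = 14 - 7 \left(2^{2} - -322314\right) = 14 - 7 \left(4 + 322314\right) = 14 - 2256226 = -2256212$)
$\frac{1}{h - 147294} = \frac{1}{-2256212 - 147294} = \frac{1}{-2403506} = - \frac{1}{2403506}$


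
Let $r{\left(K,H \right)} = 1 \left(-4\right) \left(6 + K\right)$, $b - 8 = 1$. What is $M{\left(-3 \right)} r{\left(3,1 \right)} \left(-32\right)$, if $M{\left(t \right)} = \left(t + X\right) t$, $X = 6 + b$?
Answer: $-41472$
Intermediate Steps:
$b = 9$ ($b = 8 + 1 = 9$)
$X = 15$ ($X = 6 + 9 = 15$)
$r{\left(K,H \right)} = -24 - 4 K$ ($r{\left(K,H \right)} = - 4 \left(6 + K\right) = -24 - 4 K$)
$M{\left(t \right)} = t \left(15 + t\right)$ ($M{\left(t \right)} = \left(t + 15\right) t = \left(15 + t\right) t = t \left(15 + t\right)$)
$M{\left(-3 \right)} r{\left(3,1 \right)} \left(-32\right) = - 3 \left(15 - 3\right) \left(-24 - 12\right) \left(-32\right) = \left(-3\right) 12 \left(-24 - 12\right) \left(-32\right) = \left(-36\right) \left(-36\right) \left(-32\right) = 1296 \left(-32\right) = -41472$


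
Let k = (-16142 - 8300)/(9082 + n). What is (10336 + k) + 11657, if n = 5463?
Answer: 319863743/14545 ≈ 21991.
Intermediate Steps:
k = -24442/14545 (k = (-16142 - 8300)/(9082 + 5463) = -24442/14545 ≈ -1.6804)
(10336 + k) + 11657 = (10336 - 24442/14545) + 11657 = 150312678/14545 + 11657 = 319863743/14545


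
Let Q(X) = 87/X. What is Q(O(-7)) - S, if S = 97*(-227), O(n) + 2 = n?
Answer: 66028/3 ≈ 22009.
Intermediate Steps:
O(n) = -2 + n
S = -22019
Q(O(-7)) - S = 87/(-2 - 7) - 1*(-22019) = 87/(-9) + 22019 = 87*(-⅑) + 22019 = -29/3 + 22019 = 66028/3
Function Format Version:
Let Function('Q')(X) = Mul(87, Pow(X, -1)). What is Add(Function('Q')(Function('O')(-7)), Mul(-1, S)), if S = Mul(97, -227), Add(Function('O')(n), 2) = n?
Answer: Rational(66028, 3) ≈ 22009.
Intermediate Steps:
Function('O')(n) = Add(-2, n)
S = -22019
Add(Function('Q')(Function('O')(-7)), Mul(-1, S)) = Add(Mul(87, Pow(Add(-2, -7), -1)), Mul(-1, -22019)) = Add(Mul(87, Pow(-9, -1)), 22019) = Add(Mul(87, Rational(-1, 9)), 22019) = Add(Rational(-29, 3), 22019) = Rational(66028, 3)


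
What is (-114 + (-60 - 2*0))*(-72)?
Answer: 12528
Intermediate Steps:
(-114 + (-60 - 2*0))*(-72) = (-114 + (-60 + 0))*(-72) = (-114 - 60)*(-72) = -174*(-72) = 12528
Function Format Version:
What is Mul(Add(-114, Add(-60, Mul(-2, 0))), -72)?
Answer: 12528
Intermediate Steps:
Mul(Add(-114, Add(-60, Mul(-2, 0))), -72) = Mul(Add(-114, Add(-60, 0)), -72) = Mul(Add(-114, -60), -72) = Mul(-174, -72) = 12528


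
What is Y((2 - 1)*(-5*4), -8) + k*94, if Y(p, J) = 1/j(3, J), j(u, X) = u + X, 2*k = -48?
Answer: -11281/5 ≈ -2256.2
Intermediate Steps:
k = -24 (k = (1/2)*(-48) = -24)
j(u, X) = X + u
Y(p, J) = 1/(3 + J) (Y(p, J) = 1/(J + 3) = 1/(3 + J))
Y((2 - 1)*(-5*4), -8) + k*94 = 1/(3 - 8) - 24*94 = 1/(-5) - 2256 = -1/5 - 2256 = -11281/5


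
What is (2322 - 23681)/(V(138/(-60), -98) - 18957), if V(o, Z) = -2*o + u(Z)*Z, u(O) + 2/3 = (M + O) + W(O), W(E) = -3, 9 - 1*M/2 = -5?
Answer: 320385/175996 ≈ 1.8204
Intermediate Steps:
M = 28 (M = 18 - 2*(-5) = 18 + 10 = 28)
u(O) = 73/3 + O (u(O) = -2/3 + ((28 + O) - 3) = -2/3 + (25 + O) = 73/3 + O)
V(o, Z) = -2*o + Z*(73/3 + Z) (V(o, Z) = -2*o + (73/3 + Z)*Z = -2*o + Z*(73/3 + Z))
(2322 - 23681)/(V(138/(-60), -98) - 18957) = (2322 - 23681)/((-276/(-60) + (1/3)*(-98)*(73 + 3*(-98))) - 18957) = -21359/((-276*(-1)/60 + (1/3)*(-98)*(73 - 294)) - 18957) = -21359/((-2*(-23/10) + (1/3)*(-98)*(-221)) - 18957) = -21359/((23/5 + 21658/3) - 18957) = -21359/(108359/15 - 18957) = -21359/(-175996/15) = -21359*(-15/175996) = 320385/175996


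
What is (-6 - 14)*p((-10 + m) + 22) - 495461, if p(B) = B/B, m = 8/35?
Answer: -495481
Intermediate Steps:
m = 8/35 (m = 8*(1/35) = 8/35 ≈ 0.22857)
p(B) = 1
(-6 - 14)*p((-10 + m) + 22) - 495461 = (-6 - 14)*1 - 495461 = -20*1 - 495461 = -20 - 495461 = -495481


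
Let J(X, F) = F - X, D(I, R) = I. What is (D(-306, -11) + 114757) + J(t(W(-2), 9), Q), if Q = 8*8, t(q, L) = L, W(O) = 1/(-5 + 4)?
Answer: 114506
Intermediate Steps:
W(O) = -1 (W(O) = 1/(-1) = -1)
Q = 64
(D(-306, -11) + 114757) + J(t(W(-2), 9), Q) = (-306 + 114757) + (64 - 1*9) = 114451 + (64 - 9) = 114451 + 55 = 114506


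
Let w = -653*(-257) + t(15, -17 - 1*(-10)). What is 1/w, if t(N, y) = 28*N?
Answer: 1/168241 ≈ 5.9439e-6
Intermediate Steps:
w = 168241 (w = -653*(-257) + 28*15 = 167821 + 420 = 168241)
1/w = 1/168241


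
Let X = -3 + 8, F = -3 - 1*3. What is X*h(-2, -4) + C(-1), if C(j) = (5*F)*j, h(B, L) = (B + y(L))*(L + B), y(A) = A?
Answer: 210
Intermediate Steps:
h(B, L) = (B + L)² (h(B, L) = (B + L)*(L + B) = (B + L)*(B + L) = (B + L)²)
F = -6 (F = -3 - 3 = -6)
C(j) = -30*j (C(j) = (5*(-6))*j = -30*j)
X = 5
X*h(-2, -4) + C(-1) = 5*((-2)² + (-4)² + 2*(-2)*(-4)) - 30*(-1) = 5*(4 + 16 + 16) + 30 = 5*36 + 30 = 180 + 30 = 210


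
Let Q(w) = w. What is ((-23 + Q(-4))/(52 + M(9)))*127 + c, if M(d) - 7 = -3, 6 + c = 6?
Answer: -3429/56 ≈ -61.232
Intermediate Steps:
c = 0 (c = -6 + 6 = 0)
M(d) = 4 (M(d) = 7 - 3 = 4)
((-23 + Q(-4))/(52 + M(9)))*127 + c = ((-23 - 4)/(52 + 4))*127 + 0 = -27/56*127 + 0 = -3429/56 + 0 = -3429/56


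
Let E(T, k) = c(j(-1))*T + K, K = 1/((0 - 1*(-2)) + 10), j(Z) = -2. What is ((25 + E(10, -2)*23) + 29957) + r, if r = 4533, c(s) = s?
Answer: 408683/12 ≈ 34057.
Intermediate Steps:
K = 1/12 (K = 1/((0 + 2) + 10) = 1/(2 + 10) = 1/12 ≈ 0.083333)
E(T, k) = 1/12 - 2*T (E(T, k) = -2*T + 1/12 = 1/12 - 2*T)
((25 + E(10, -2)*23) + 29957) + r = ((25 + (1/12 - 2*10)*23) + 29957) + 4533 = ((25 + (1/12 - 20)*23) + 29957) + 4533 = ((25 - 239/12*23) + 29957) + 4533 = ((25 - 5497/12) + 29957) + 4533 = (-5197/12 + 29957) + 4533 = 354287/12 + 4533 = 408683/12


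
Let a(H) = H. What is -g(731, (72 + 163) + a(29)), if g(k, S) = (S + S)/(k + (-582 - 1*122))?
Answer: -176/9 ≈ -19.556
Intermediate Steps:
g(k, S) = 2*S/(-704 + k) (g(k, S) = (2*S)/(k + (-582 - 122)) = (2*S)/(k - 704) = (2*S)/(-704 + k) = 2*S/(-704 + k))
-g(731, (72 + 163) + a(29)) = -2*((72 + 163) + 29)/(-704 + 731) = -2*(235 + 29)/27 = -2*264/27 = -1*176/9 = -176/9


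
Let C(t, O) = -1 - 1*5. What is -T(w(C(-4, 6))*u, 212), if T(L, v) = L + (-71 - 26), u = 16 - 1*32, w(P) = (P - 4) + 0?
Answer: -63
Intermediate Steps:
C(t, O) = -6 (C(t, O) = -1 - 5 = -6)
w(P) = -4 + P (w(P) = (-4 + P) + 0 = -4 + P)
u = -16 (u = 16 - 32 = -16)
T(L, v) = -97 + L (T(L, v) = L - 97 = -97 + L)
-T(w(C(-4, 6))*u, 212) = -(-97 + (-4 - 6)*(-16)) = -(-97 - 10*(-16)) = -(-97 + 160) = -1*63 = -63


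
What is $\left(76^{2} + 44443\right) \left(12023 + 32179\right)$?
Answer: $2219780238$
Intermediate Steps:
$\left(76^{2} + 44443\right) \left(12023 + 32179\right) = \left(5776 + 44443\right) 44202 = 50219 \cdot 44202 = 2219780238$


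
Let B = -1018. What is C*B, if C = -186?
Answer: 189348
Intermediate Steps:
C*B = -186*(-1018) = 189348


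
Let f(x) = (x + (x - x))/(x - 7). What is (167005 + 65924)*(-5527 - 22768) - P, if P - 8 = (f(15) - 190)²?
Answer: -421808733057/64 ≈ -6.5908e+9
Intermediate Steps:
f(x) = x/(-7 + x) (f(x) = (x + 0)/(-7 + x) = x/(-7 + x))
P = 2265537/64 (P = 8 + (15/(-7 + 15) - 190)² = 8 + (15/8 - 190)² = 8 + (-1505/8)² = 8 + 2265025/64 = 2265537/64 ≈ 35399.)
(167005 + 65924)*(-5527 - 22768) - P = (167005 + 65924)*(-5527 - 22768) - 1*2265537/64 = 232929*(-28295) - 2265537/64 = -6590726055 - 2265537/64 = -421808733057/64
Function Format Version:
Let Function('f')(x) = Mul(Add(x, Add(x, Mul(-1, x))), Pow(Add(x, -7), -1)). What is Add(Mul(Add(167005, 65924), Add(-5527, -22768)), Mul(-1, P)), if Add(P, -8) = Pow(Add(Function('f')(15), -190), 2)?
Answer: Rational(-421808733057, 64) ≈ -6.5908e+9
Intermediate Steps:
Function('f')(x) = Mul(x, Pow(Add(-7, x), -1)) (Function('f')(x) = Mul(Add(x, 0), Pow(Add(-7, x), -1)) = Mul(x, Pow(Add(-7, x), -1)))
P = Rational(2265537, 64) (P = Add(8, Pow(Add(Mul(15, Pow(Add(-7, 15), -1)), -190), 2)) = Add(8, Pow(Add(Mul(15, Pow(8, -1)), -190), 2)) = Add(8, Pow(Add(Mul(15, Rational(1, 8)), -190), 2)) = Add(8, Pow(Add(Rational(15, 8), -190), 2)) = Add(8, Pow(Rational(-1505, 8), 2)) = Add(8, Rational(2265025, 64)) = Rational(2265537, 64) ≈ 35399.)
Add(Mul(Add(167005, 65924), Add(-5527, -22768)), Mul(-1, P)) = Add(Mul(Add(167005, 65924), Add(-5527, -22768)), Mul(-1, Rational(2265537, 64))) = Add(Mul(232929, -28295), Rational(-2265537, 64)) = Add(-6590726055, Rational(-2265537, 64)) = Rational(-421808733057, 64)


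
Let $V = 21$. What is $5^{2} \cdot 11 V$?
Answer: $5775$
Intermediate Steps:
$5^{2} \cdot 11 V = 5^{2} \cdot 11 \cdot 21 = 25 \cdot 11 \cdot 21 = 275 \cdot 21 = 5775$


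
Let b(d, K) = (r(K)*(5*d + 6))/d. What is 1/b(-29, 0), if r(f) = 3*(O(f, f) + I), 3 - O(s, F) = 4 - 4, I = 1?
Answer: 29/1668 ≈ 0.017386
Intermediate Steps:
O(s, F) = 3 (O(s, F) = 3 - (4 - 4) = 3 - 1*0 = 3 + 0 = 3)
r(f) = 12 (r(f) = 3*(3 + 1) = 3*4 = 12)
b(d, K) = (72 + 60*d)/d (b(d, K) = (12*(5*d + 6))/d = (12*(6 + 5*d))/d = (72 + 60*d)/d)
1/b(-29, 0) = 1/(60 + 72/(-29)) = 1/(60 + 72*(-1/29)) = 1/(60 - 72/29) = 1/(1668/29) = 29/1668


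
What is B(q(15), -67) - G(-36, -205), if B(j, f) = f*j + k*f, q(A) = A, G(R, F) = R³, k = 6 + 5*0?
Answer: 45249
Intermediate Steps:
k = 6 (k = 6 + 0 = 6)
B(j, f) = 6*f + f*j (B(j, f) = f*j + 6*f = 6*f + f*j)
B(q(15), -67) - G(-36, -205) = -67*(6 + 15) - 1*(-36)³ = -67*21 - 1*(-46656) = -1407 + 46656 = 45249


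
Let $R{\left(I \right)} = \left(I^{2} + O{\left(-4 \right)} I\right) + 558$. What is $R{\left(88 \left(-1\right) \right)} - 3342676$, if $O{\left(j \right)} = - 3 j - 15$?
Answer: $-3334110$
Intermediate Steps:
$O{\left(j \right)} = -15 - 3 j$
$R{\left(I \right)} = 558 + I^{2} - 3 I$ ($R{\left(I \right)} = \left(I^{2} + \left(-15 - -12\right) I\right) + 558 = \left(I^{2} + \left(-15 + 12\right) I\right) + 558 = \left(I^{2} - 3 I\right) + 558 = 558 + I^{2} - 3 I$)
$R{\left(88 \left(-1\right) \right)} - 3342676 = \left(558 + \left(88 \left(-1\right)\right)^{2} - 3 \cdot 88 \left(-1\right)\right) - 3342676 = \left(558 + \left(-88\right)^{2} - -264\right) - 3342676 = \left(558 + 7744 + 264\right) - 3342676 = 8566 - 3342676 = -3334110$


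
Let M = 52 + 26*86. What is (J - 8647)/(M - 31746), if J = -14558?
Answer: 1785/2266 ≈ 0.78773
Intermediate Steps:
M = 2288 (M = 52 + 2236 = 2288)
(J - 8647)/(M - 31746) = (-14558 - 8647)/(2288 - 31746) = -23205/(-29458) = -23205*(-1/29458) = 1785/2266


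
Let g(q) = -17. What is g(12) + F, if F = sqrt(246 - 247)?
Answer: -17 + I ≈ -17.0 + 1.0*I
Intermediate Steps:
F = I (F = sqrt(-1) = I ≈ 1.0*I)
g(12) + F = -17 + I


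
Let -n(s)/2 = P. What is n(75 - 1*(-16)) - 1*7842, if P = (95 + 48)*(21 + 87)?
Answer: -38730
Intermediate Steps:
P = 15444 (P = 143*108 = 15444)
n(s) = -30888 (n(s) = -2*15444 = -30888)
n(75 - 1*(-16)) - 1*7842 = -30888 - 1*7842 = -30888 - 7842 = -38730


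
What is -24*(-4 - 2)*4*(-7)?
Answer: -4032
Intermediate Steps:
-24*(-4 - 2)*4*(-7) = -(-144)*4*(-7) = -24*(-24)*(-7) = 576*(-7) = -4032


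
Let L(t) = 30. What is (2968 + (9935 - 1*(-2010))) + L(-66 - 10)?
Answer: 14943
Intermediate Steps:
(2968 + (9935 - 1*(-2010))) + L(-66 - 10) = (2968 + (9935 - 1*(-2010))) + 30 = (2968 + (9935 + 2010)) + 30 = (2968 + 11945) + 30 = 14913 + 30 = 14943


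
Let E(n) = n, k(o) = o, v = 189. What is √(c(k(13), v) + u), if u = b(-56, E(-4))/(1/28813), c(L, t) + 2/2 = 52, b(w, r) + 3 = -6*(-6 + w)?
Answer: 4*√664503 ≈ 3260.7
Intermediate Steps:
b(w, r) = 33 - 6*w (b(w, r) = -3 - 6*(-6 + w) = -3 + (36 - 6*w) = 33 - 6*w)
c(L, t) = 51 (c(L, t) = -1 + 52 = 51)
u = 10631997 (u = (33 - 6*(-56))/(1/28813) = (33 + 336)/(1/28813) = 369*28813 = 10631997)
√(c(k(13), v) + u) = √(51 + 10631997) = √10632048 = 4*√664503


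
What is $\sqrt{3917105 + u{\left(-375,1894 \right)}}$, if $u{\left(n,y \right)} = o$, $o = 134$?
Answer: $\sqrt{3917239} \approx 1979.2$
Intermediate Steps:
$u{\left(n,y \right)} = 134$
$\sqrt{3917105 + u{\left(-375,1894 \right)}} = \sqrt{3917105 + 134} = \sqrt{3917239}$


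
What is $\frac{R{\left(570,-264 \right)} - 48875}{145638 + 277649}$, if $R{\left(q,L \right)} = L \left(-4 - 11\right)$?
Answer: $- \frac{44915}{423287} \approx -0.10611$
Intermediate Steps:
$R{\left(q,L \right)} = - 15 L$ ($R{\left(q,L \right)} = L \left(-15\right) = - 15 L$)
$\frac{R{\left(570,-264 \right)} - 48875}{145638 + 277649} = \frac{\left(-15\right) \left(-264\right) - 48875}{145638 + 277649} = \frac{3960 - 48875}{423287} = \left(-44915\right) \frac{1}{423287} = - \frac{44915}{423287}$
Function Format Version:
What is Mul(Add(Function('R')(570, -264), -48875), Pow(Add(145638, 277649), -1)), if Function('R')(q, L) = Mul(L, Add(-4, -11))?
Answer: Rational(-44915, 423287) ≈ -0.10611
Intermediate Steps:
Function('R')(q, L) = Mul(-15, L) (Function('R')(q, L) = Mul(L, -15) = Mul(-15, L))
Mul(Add(Function('R')(570, -264), -48875), Pow(Add(145638, 277649), -1)) = Mul(Add(Mul(-15, -264), -48875), Pow(Add(145638, 277649), -1)) = Mul(Add(3960, -48875), Pow(423287, -1)) = Mul(-44915, Rational(1, 423287)) = Rational(-44915, 423287)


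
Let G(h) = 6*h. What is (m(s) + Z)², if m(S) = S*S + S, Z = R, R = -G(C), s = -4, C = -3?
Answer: 900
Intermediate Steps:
R = 18 (R = -6*(-3) = -1*(-18) = 18)
Z = 18
m(S) = S + S² (m(S) = S² + S = S + S²)
(m(s) + Z)² = (-4*(1 - 4) + 18)² = (-4*(-3) + 18)² = (12 + 18)² = 30² = 900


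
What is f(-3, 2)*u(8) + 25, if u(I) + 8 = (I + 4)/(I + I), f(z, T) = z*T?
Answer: 137/2 ≈ 68.500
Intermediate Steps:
f(z, T) = T*z
u(I) = -8 + (4 + I)/(2*I) (u(I) = -8 + (I + 4)/(I + I) = -8 + (4 + I)/((2*I)) = -8 + (4 + I)*(1/(2*I)) = -8 + (4 + I)/(2*I))
f(-3, 2)*u(8) + 25 = (2*(-3))*(-15/2 + 2/8) + 25 = -6*(-15/2 + 2*(1/8)) + 25 = -6*(-15/2 + 1/4) + 25 = -6*(-29/4) + 25 = 87/2 + 25 = 137/2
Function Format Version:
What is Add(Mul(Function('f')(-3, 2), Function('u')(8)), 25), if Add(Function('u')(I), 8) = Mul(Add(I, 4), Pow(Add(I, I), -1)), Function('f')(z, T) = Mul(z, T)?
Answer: Rational(137, 2) ≈ 68.500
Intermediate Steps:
Function('f')(z, T) = Mul(T, z)
Function('u')(I) = Add(-8, Mul(Rational(1, 2), Pow(I, -1), Add(4, I))) (Function('u')(I) = Add(-8, Mul(Add(I, 4), Pow(Add(I, I), -1))) = Add(-8, Mul(Add(4, I), Pow(Mul(2, I), -1))) = Add(-8, Mul(Add(4, I), Mul(Rational(1, 2), Pow(I, -1)))) = Add(-8, Mul(Rational(1, 2), Pow(I, -1), Add(4, I))))
Add(Mul(Function('f')(-3, 2), Function('u')(8)), 25) = Add(Mul(Mul(2, -3), Add(Rational(-15, 2), Mul(2, Pow(8, -1)))), 25) = Add(Mul(-6, Add(Rational(-15, 2), Mul(2, Rational(1, 8)))), 25) = Add(Mul(-6, Add(Rational(-15, 2), Rational(1, 4))), 25) = Add(Mul(-6, Rational(-29, 4)), 25) = Add(Rational(87, 2), 25) = Rational(137, 2)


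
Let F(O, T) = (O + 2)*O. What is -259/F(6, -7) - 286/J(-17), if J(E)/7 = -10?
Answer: -2201/1680 ≈ -1.3101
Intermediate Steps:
J(E) = -70 (J(E) = 7*(-10) = -70)
F(O, T) = O*(2 + O) (F(O, T) = (2 + O)*O = O*(2 + O))
-259/F(6, -7) - 286/J(-17) = -259*1/(6*(2 + 6)) - 286/(-70) = -259/(6*8) - 286*(-1/70) = -259/48 + 143/35 = -2201/1680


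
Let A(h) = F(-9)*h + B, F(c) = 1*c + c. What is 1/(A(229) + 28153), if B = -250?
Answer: 1/23781 ≈ 4.2050e-5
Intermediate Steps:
F(c) = 2*c (F(c) = c + c = 2*c)
A(h) = -250 - 18*h (A(h) = (2*(-9))*h - 250 = -18*h - 250 = -250 - 18*h)
1/(A(229) + 28153) = 1/((-250 - 18*229) + 28153) = 1/((-250 - 4122) + 28153) = 1/(-4372 + 28153) = 1/23781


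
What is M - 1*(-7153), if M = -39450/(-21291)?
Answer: 50777991/7097 ≈ 7154.9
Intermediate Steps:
M = 13150/7097 (M = -39450*(-1/21291) = 13150/7097 ≈ 1.8529)
M - 1*(-7153) = 13150/7097 - 1*(-7153) = 13150/7097 + 7153 = 50777991/7097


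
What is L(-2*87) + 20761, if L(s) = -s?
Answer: 20935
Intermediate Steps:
L(-2*87) + 20761 = -(-2)*87 + 20761 = -1*(-174) + 20761 = 174 + 20761 = 20935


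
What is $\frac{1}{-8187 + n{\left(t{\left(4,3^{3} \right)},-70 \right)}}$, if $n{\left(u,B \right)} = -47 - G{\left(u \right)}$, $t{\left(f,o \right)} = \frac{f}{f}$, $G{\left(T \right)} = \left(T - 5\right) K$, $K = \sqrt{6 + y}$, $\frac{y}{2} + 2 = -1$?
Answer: $- \frac{1}{8234} \approx -0.00012145$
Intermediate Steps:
$y = -6$ ($y = -4 + 2 \left(-1\right) = -4 - 2 = -6$)
$K = 0$ ($K = \sqrt{6 - 6} = \sqrt{0} = 0$)
$G{\left(T \right)} = 0$ ($G{\left(T \right)} = \left(T - 5\right) 0 = \left(-5 + T\right) 0 = 0$)
$t{\left(f,o \right)} = 1$
$n{\left(u,B \right)} = -47$ ($n{\left(u,B \right)} = -47 - 0 = -47 + 0 = -47$)
$\frac{1}{-8187 + n{\left(t{\left(4,3^{3} \right)},-70 \right)}} = \frac{1}{-8187 - 47} = \frac{1}{-8234} = - \frac{1}{8234}$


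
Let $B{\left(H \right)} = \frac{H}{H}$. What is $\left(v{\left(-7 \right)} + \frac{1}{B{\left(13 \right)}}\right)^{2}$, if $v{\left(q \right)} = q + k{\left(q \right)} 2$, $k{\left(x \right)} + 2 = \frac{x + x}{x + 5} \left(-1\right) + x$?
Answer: $1444$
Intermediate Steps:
$B{\left(H \right)} = 1$
$k{\left(x \right)} = -2 + x - \frac{2 x}{5 + x}$ ($k{\left(x \right)} = -2 + \left(\frac{x + x}{x + 5} \left(-1\right) + x\right) = -2 + \left(\frac{2 x}{5 + x} \left(-1\right) + x\right) = -2 + \left(- \frac{2 x}{5 + x} + x\right) = -2 + \left(x - \frac{2 x}{5 + x}\right) = -2 + x - \frac{2 x}{5 + x}$)
$v{\left(q \right)} = q + \frac{2 \left(-10 + q + q^{2}\right)}{5 + q}$ ($v{\left(q \right)} = q + \frac{-10 + q + q^{2}}{5 + q} 2 = q + \frac{2 \left(-10 + q + q^{2}\right)}{5 + q}$)
$\left(v{\left(-7 \right)} + \frac{1}{B{\left(13 \right)}}\right)^{2} = \left(\frac{-20 + 3 \left(-7\right)^{2} + 7 \left(-7\right)}{5 - 7} + 1^{-1}\right)^{2} = \left(\frac{-20 + 3 \cdot 49 - 49}{-2} + 1\right)^{2} = \left(- \frac{-20 + 147 - 49}{2} + 1\right)^{2} = \left(\left(- \frac{1}{2}\right) 78 + 1\right)^{2} = \left(-39 + 1\right)^{2} = \left(-38\right)^{2} = 1444$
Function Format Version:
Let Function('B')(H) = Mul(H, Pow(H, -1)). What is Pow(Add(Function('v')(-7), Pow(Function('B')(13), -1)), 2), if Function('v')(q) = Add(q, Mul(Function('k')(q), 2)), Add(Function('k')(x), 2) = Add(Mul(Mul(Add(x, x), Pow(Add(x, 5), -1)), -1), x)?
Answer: 1444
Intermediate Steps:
Function('B')(H) = 1
Function('k')(x) = Add(-2, x, Mul(-2, x, Pow(Add(5, x), -1))) (Function('k')(x) = Add(-2, Add(Mul(Mul(Add(x, x), Pow(Add(x, 5), -1)), -1), x)) = Add(-2, Add(Mul(Mul(Mul(2, x), Pow(Add(5, x), -1)), -1), x)) = Add(-2, Add(Mul(Mul(2, x, Pow(Add(5, x), -1)), -1), x)) = Add(-2, Add(Mul(-2, x, Pow(Add(5, x), -1)), x)) = Add(-2, Add(x, Mul(-2, x, Pow(Add(5, x), -1)))) = Add(-2, x, Mul(-2, x, Pow(Add(5, x), -1))))
Function('v')(q) = Add(q, Mul(2, Pow(Add(5, q), -1), Add(-10, q, Pow(q, 2)))) (Function('v')(q) = Add(q, Mul(Mul(Pow(Add(5, q), -1), Add(-10, q, Pow(q, 2))), 2)) = Add(q, Mul(2, Pow(Add(5, q), -1), Add(-10, q, Pow(q, 2)))))
Pow(Add(Function('v')(-7), Pow(Function('B')(13), -1)), 2) = Pow(Add(Mul(Pow(Add(5, -7), -1), Add(-20, Mul(3, Pow(-7, 2)), Mul(7, -7))), Pow(1, -1)), 2) = Pow(Add(Mul(Pow(-2, -1), Add(-20, Mul(3, 49), -49)), 1), 2) = Pow(Add(Mul(Rational(-1, 2), Add(-20, 147, -49)), 1), 2) = Pow(Add(Mul(Rational(-1, 2), 78), 1), 2) = Pow(Add(-39, 1), 2) = Pow(-38, 2) = 1444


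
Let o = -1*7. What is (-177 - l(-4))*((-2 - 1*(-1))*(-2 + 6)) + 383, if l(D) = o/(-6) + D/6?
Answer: 1093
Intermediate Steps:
o = -7
l(D) = 7/6 + D/6 (l(D) = -7/(-6) + D/6 = -7*(-1/6) + D*(1/6) = 7/6 + D/6)
(-177 - l(-4))*((-2 - 1*(-1))*(-2 + 6)) + 383 = (-177 - (7/6 + (1/6)*(-4)))*((-2 - 1*(-1))*(-2 + 6)) + 383 = (-177 - (7/6 - 2/3))*((-2 + 1)*4) + 383 = (-177 - 1*1/2)*(-1*4) + 383 = (-177 - 1/2)*(-4) + 383 = -355/2*(-4) + 383 = 710 + 383 = 1093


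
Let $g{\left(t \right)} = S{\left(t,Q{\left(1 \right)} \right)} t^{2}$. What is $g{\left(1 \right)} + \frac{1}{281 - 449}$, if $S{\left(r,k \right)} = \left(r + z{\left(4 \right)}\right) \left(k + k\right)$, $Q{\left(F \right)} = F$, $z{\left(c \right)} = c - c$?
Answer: $\frac{335}{168} \approx 1.994$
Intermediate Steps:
$z{\left(c \right)} = 0$
$S{\left(r,k \right)} = 2 k r$ ($S{\left(r,k \right)} = \left(r + 0\right) \left(k + k\right) = r 2 k = 2 k r$)
$g{\left(t \right)} = 2 t^{3}$ ($g{\left(t \right)} = 2 \cdot 1 t t^{2} = 2 t t^{2} = 2 t^{3}$)
$g{\left(1 \right)} + \frac{1}{281 - 449} = 2 \cdot 1^{3} + \frac{1}{281 - 449} = 2 \cdot 1 + \frac{1}{-168} = 2 - \frac{1}{168} = \frac{335}{168}$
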